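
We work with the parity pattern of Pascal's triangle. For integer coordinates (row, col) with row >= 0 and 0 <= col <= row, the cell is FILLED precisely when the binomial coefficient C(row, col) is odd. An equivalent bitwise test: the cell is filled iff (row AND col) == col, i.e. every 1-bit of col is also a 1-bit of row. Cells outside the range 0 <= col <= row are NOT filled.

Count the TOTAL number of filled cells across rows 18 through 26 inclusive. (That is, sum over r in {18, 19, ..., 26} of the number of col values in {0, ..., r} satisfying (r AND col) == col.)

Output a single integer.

Answer: 68

Derivation:
r18=10010 pc2: +4 =4
r19=10011 pc3: +8 =12
r20=10100 pc2: +4 =16
r21=10101 pc3: +8 =24
r22=10110 pc3: +8 =32
r23=10111 pc4: +16 =48
r24=11000 pc2: +4 =52
r25=11001 pc3: +8 =60
r26=11010 pc3: +8 =68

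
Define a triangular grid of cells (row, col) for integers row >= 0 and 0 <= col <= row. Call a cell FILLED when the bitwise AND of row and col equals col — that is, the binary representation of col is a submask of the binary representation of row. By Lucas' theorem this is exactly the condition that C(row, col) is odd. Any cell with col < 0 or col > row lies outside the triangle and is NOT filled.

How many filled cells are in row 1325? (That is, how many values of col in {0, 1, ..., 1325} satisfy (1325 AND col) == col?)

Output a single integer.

1325 in binary = 10100101101
popcount(1325) = number of 1-bits in 10100101101 = 6
A col c satisfies (1325 AND c) == c iff every set bit of c is also set in 1325; each of the 6 set bits of 1325 can independently be on or off in c.
count = 2^6 = 64

Answer: 64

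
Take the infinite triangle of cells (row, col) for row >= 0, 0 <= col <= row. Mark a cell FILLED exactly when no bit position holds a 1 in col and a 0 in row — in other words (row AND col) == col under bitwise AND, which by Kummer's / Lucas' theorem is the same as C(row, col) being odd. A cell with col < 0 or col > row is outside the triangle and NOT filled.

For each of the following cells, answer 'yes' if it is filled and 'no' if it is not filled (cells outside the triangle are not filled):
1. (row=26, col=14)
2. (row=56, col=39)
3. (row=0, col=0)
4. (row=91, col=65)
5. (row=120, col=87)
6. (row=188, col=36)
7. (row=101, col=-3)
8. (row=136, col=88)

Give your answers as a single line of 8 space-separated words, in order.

(26,14): row=0b11010, col=0b1110, row AND col = 0b1010 = 10; 10 != 14 -> empty
(56,39): row=0b111000, col=0b100111, row AND col = 0b100000 = 32; 32 != 39 -> empty
(0,0): row=0b0, col=0b0, row AND col = 0b0 = 0; 0 == 0 -> filled
(91,65): row=0b1011011, col=0b1000001, row AND col = 0b1000001 = 65; 65 == 65 -> filled
(120,87): row=0b1111000, col=0b1010111, row AND col = 0b1010000 = 80; 80 != 87 -> empty
(188,36): row=0b10111100, col=0b100100, row AND col = 0b100100 = 36; 36 == 36 -> filled
(101,-3): col outside [0, 101] -> not filled
(136,88): row=0b10001000, col=0b1011000, row AND col = 0b1000 = 8; 8 != 88 -> empty

Answer: no no yes yes no yes no no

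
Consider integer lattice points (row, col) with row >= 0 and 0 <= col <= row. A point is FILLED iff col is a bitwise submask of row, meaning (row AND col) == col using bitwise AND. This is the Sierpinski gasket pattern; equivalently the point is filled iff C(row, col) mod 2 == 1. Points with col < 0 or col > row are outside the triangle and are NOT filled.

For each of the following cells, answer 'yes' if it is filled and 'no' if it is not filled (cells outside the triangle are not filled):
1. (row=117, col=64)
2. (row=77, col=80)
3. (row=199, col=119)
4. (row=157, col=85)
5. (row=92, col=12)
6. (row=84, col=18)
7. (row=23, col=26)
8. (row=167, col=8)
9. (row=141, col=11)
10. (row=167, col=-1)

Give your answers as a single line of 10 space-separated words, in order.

(117,64): row=0b1110101, col=0b1000000, row AND col = 0b1000000 = 64; 64 == 64 -> filled
(77,80): col outside [0, 77] -> not filled
(199,119): row=0b11000111, col=0b1110111, row AND col = 0b1000111 = 71; 71 != 119 -> empty
(157,85): row=0b10011101, col=0b1010101, row AND col = 0b10101 = 21; 21 != 85 -> empty
(92,12): row=0b1011100, col=0b1100, row AND col = 0b1100 = 12; 12 == 12 -> filled
(84,18): row=0b1010100, col=0b10010, row AND col = 0b10000 = 16; 16 != 18 -> empty
(23,26): col outside [0, 23] -> not filled
(167,8): row=0b10100111, col=0b1000, row AND col = 0b0 = 0; 0 != 8 -> empty
(141,11): row=0b10001101, col=0b1011, row AND col = 0b1001 = 9; 9 != 11 -> empty
(167,-1): col outside [0, 167] -> not filled

Answer: yes no no no yes no no no no no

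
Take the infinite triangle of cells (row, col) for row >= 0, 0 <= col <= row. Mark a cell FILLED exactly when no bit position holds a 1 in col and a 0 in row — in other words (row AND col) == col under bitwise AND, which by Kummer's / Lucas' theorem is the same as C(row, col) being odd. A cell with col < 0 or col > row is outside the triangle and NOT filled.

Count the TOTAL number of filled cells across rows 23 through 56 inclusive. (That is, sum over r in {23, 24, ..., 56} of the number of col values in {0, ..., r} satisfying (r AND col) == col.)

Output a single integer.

r23=10111 pc4: +16 =16
r24=11000 pc2: +4 =20
r25=11001 pc3: +8 =28
r26=11010 pc3: +8 =36
r27=11011 pc4: +16 =52
r28=11100 pc3: +8 =60
r29=11101 pc4: +16 =76
r30=11110 pc4: +16 =92
r31=11111 pc5: +32 =124
r32=100000 pc1: +2 =126
r33=100001 pc2: +4 =130
r34=100010 pc2: +4 =134
r35=100011 pc3: +8 =142
r36=100100 pc2: +4 =146
r37=100101 pc3: +8 =154
r38=100110 pc3: +8 =162
r39=100111 pc4: +16 =178
r40=101000 pc2: +4 =182
r41=101001 pc3: +8 =190
r42=101010 pc3: +8 =198
r43=101011 pc4: +16 =214
r44=101100 pc3: +8 =222
r45=101101 pc4: +16 =238
r46=101110 pc4: +16 =254
r47=101111 pc5: +32 =286
r48=110000 pc2: +4 =290
r49=110001 pc3: +8 =298
r50=110010 pc3: +8 =306
r51=110011 pc4: +16 =322
r52=110100 pc3: +8 =330
r53=110101 pc4: +16 =346
r54=110110 pc4: +16 =362
r55=110111 pc5: +32 =394
r56=111000 pc3: +8 =402

Answer: 402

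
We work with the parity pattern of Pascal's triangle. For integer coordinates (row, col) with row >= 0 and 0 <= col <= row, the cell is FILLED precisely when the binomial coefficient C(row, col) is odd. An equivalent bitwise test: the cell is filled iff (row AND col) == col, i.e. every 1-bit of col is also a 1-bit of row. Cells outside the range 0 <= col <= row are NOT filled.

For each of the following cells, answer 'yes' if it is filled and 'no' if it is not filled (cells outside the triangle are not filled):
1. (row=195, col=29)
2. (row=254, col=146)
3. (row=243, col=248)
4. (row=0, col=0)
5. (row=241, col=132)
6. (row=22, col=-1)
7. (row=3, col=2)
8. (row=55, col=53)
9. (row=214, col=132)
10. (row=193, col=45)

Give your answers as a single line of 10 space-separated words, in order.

Answer: no yes no yes no no yes yes yes no

Derivation:
(195,29): row=0b11000011, col=0b11101, row AND col = 0b1 = 1; 1 != 29 -> empty
(254,146): row=0b11111110, col=0b10010010, row AND col = 0b10010010 = 146; 146 == 146 -> filled
(243,248): col outside [0, 243] -> not filled
(0,0): row=0b0, col=0b0, row AND col = 0b0 = 0; 0 == 0 -> filled
(241,132): row=0b11110001, col=0b10000100, row AND col = 0b10000000 = 128; 128 != 132 -> empty
(22,-1): col outside [0, 22] -> not filled
(3,2): row=0b11, col=0b10, row AND col = 0b10 = 2; 2 == 2 -> filled
(55,53): row=0b110111, col=0b110101, row AND col = 0b110101 = 53; 53 == 53 -> filled
(214,132): row=0b11010110, col=0b10000100, row AND col = 0b10000100 = 132; 132 == 132 -> filled
(193,45): row=0b11000001, col=0b101101, row AND col = 0b1 = 1; 1 != 45 -> empty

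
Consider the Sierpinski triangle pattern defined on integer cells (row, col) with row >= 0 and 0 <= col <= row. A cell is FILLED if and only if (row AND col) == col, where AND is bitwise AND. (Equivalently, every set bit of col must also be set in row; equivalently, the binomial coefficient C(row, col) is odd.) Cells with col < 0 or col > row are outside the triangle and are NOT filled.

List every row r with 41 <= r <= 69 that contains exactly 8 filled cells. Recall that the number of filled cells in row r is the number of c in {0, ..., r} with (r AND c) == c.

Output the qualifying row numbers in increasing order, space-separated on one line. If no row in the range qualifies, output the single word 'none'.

Row r has 2^popcount(r) filled cells, so we need popcount(r) = log2(8) = 3.
Scan r = 41..69 and keep those with exactly 3 one-bits:
r=41=101001 popcount=3 -> KEEP
r=42=101010 popcount=3 -> KEEP
r=43=101011 popcount=4 -> skip
r=44=101100 popcount=3 -> KEEP
r=45=101101 popcount=4 -> skip
r=46=101110 popcount=4 -> skip
r=47=101111 popcount=5 -> skip
r=48=110000 popcount=2 -> skip
r=49=110001 popcount=3 -> KEEP
r=50=110010 popcount=3 -> KEEP
r=51=110011 popcount=4 -> skip
r=52=110100 popcount=3 -> KEEP
r=53=110101 popcount=4 -> skip
r=54=110110 popcount=4 -> skip
r=55=110111 popcount=5 -> skip
r=56=111000 popcount=3 -> KEEP
r=57=111001 popcount=4 -> skip
r=58=111010 popcount=4 -> skip
r=59=111011 popcount=5 -> skip
r=60=111100 popcount=4 -> skip
r=61=111101 popcount=5 -> skip
r=62=111110 popcount=5 -> skip
r=63=111111 popcount=6 -> skip
r=64=1000000 popcount=1 -> skip
r=65=1000001 popcount=2 -> skip
r=66=1000010 popcount=2 -> skip
r=67=1000011 popcount=3 -> KEEP
r=68=1000100 popcount=2 -> skip
r=69=1000101 popcount=3 -> KEEP
Kept rows: 41 42 44 49 50 52 56 67 69

Answer: 41 42 44 49 50 52 56 67 69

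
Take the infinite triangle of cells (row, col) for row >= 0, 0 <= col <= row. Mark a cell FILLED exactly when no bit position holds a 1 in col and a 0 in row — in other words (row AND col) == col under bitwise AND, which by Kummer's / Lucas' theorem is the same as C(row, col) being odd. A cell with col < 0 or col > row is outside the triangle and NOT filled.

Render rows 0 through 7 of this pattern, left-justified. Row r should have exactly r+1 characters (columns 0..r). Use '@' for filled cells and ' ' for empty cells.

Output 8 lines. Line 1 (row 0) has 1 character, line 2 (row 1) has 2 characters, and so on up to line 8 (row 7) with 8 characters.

Answer: @
@@
@ @
@@@@
@   @
@@  @@
@ @ @ @
@@@@@@@@

Derivation:
r0=0: @
r1=1: @@
r2=10: @ @
r3=11: @@@@
r4=100: @   @
r5=101: @@  @@
r6=110: @ @ @ @
r7=111: @@@@@@@@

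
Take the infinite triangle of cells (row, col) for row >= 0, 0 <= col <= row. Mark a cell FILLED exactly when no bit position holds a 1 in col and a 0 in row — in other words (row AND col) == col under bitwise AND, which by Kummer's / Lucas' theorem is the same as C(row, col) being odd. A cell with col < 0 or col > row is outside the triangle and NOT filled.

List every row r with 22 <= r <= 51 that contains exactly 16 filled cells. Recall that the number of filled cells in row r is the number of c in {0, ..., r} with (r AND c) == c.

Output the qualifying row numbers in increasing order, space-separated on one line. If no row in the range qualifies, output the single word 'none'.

Row r has 2^popcount(r) filled cells, so we need popcount(r) = log2(16) = 4.
Scan r = 22..51 and keep those with exactly 4 one-bits:
r=22=10110 popcount=3 -> skip
r=23=10111 popcount=4 -> KEEP
r=24=11000 popcount=2 -> skip
r=25=11001 popcount=3 -> skip
r=26=11010 popcount=3 -> skip
r=27=11011 popcount=4 -> KEEP
r=28=11100 popcount=3 -> skip
r=29=11101 popcount=4 -> KEEP
r=30=11110 popcount=4 -> KEEP
r=31=11111 popcount=5 -> skip
r=32=100000 popcount=1 -> skip
r=33=100001 popcount=2 -> skip
r=34=100010 popcount=2 -> skip
r=35=100011 popcount=3 -> skip
r=36=100100 popcount=2 -> skip
r=37=100101 popcount=3 -> skip
r=38=100110 popcount=3 -> skip
r=39=100111 popcount=4 -> KEEP
r=40=101000 popcount=2 -> skip
r=41=101001 popcount=3 -> skip
r=42=101010 popcount=3 -> skip
r=43=101011 popcount=4 -> KEEP
r=44=101100 popcount=3 -> skip
r=45=101101 popcount=4 -> KEEP
r=46=101110 popcount=4 -> KEEP
r=47=101111 popcount=5 -> skip
r=48=110000 popcount=2 -> skip
r=49=110001 popcount=3 -> skip
r=50=110010 popcount=3 -> skip
r=51=110011 popcount=4 -> KEEP
Kept rows: 23 27 29 30 39 43 45 46 51

Answer: 23 27 29 30 39 43 45 46 51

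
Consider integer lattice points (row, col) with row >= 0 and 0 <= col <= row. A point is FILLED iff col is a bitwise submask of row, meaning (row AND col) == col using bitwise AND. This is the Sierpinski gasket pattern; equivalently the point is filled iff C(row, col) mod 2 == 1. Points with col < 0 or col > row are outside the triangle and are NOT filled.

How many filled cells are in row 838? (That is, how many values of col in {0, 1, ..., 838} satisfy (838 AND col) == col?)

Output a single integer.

Answer: 32

Derivation:
838 in binary = 1101000110
popcount(838) = number of 1-bits in 1101000110 = 5
A col c satisfies (838 AND c) == c iff every set bit of c is also set in 838; each of the 5 set bits of 838 can independently be on or off in c.
count = 2^5 = 32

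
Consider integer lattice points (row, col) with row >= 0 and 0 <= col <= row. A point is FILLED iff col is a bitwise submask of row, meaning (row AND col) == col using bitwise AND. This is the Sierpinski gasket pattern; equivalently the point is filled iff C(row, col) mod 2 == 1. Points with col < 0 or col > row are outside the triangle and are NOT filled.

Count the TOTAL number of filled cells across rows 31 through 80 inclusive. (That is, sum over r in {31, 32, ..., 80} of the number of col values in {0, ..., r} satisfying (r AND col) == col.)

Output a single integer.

Answer: 684

Derivation:
r31=11111 pc5: +32 =32
r32=100000 pc1: +2 =34
r33=100001 pc2: +4 =38
r34=100010 pc2: +4 =42
r35=100011 pc3: +8 =50
r36=100100 pc2: +4 =54
r37=100101 pc3: +8 =62
r38=100110 pc3: +8 =70
r39=100111 pc4: +16 =86
r40=101000 pc2: +4 =90
r41=101001 pc3: +8 =98
r42=101010 pc3: +8 =106
r43=101011 pc4: +16 =122
r44=101100 pc3: +8 =130
r45=101101 pc4: +16 =146
r46=101110 pc4: +16 =162
r47=101111 pc5: +32 =194
r48=110000 pc2: +4 =198
r49=110001 pc3: +8 =206
r50=110010 pc3: +8 =214
r51=110011 pc4: +16 =230
r52=110100 pc3: +8 =238
r53=110101 pc4: +16 =254
r54=110110 pc4: +16 =270
r55=110111 pc5: +32 =302
r56=111000 pc3: +8 =310
r57=111001 pc4: +16 =326
r58=111010 pc4: +16 =342
r59=111011 pc5: +32 =374
r60=111100 pc4: +16 =390
r61=111101 pc5: +32 =422
r62=111110 pc5: +32 =454
r63=111111 pc6: +64 =518
r64=1000000 pc1: +2 =520
r65=1000001 pc2: +4 =524
r66=1000010 pc2: +4 =528
r67=1000011 pc3: +8 =536
r68=1000100 pc2: +4 =540
r69=1000101 pc3: +8 =548
r70=1000110 pc3: +8 =556
r71=1000111 pc4: +16 =572
r72=1001000 pc2: +4 =576
r73=1001001 pc3: +8 =584
r74=1001010 pc3: +8 =592
r75=1001011 pc4: +16 =608
r76=1001100 pc3: +8 =616
r77=1001101 pc4: +16 =632
r78=1001110 pc4: +16 =648
r79=1001111 pc5: +32 =680
r80=1010000 pc2: +4 =684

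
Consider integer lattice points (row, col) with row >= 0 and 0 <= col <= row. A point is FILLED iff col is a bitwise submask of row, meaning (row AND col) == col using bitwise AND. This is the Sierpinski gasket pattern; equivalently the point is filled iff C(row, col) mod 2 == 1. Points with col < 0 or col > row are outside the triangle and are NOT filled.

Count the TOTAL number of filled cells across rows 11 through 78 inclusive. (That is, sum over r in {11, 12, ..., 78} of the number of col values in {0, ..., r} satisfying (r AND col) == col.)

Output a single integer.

r11=1011 pc3: +8 =8
r12=1100 pc2: +4 =12
r13=1101 pc3: +8 =20
r14=1110 pc3: +8 =28
r15=1111 pc4: +16 =44
r16=10000 pc1: +2 =46
r17=10001 pc2: +4 =50
r18=10010 pc2: +4 =54
r19=10011 pc3: +8 =62
r20=10100 pc2: +4 =66
r21=10101 pc3: +8 =74
r22=10110 pc3: +8 =82
r23=10111 pc4: +16 =98
r24=11000 pc2: +4 =102
r25=11001 pc3: +8 =110
r26=11010 pc3: +8 =118
r27=11011 pc4: +16 =134
r28=11100 pc3: +8 =142
r29=11101 pc4: +16 =158
r30=11110 pc4: +16 =174
r31=11111 pc5: +32 =206
r32=100000 pc1: +2 =208
r33=100001 pc2: +4 =212
r34=100010 pc2: +4 =216
r35=100011 pc3: +8 =224
r36=100100 pc2: +4 =228
r37=100101 pc3: +8 =236
r38=100110 pc3: +8 =244
r39=100111 pc4: +16 =260
r40=101000 pc2: +4 =264
r41=101001 pc3: +8 =272
r42=101010 pc3: +8 =280
r43=101011 pc4: +16 =296
r44=101100 pc3: +8 =304
r45=101101 pc4: +16 =320
r46=101110 pc4: +16 =336
r47=101111 pc5: +32 =368
r48=110000 pc2: +4 =372
r49=110001 pc3: +8 =380
r50=110010 pc3: +8 =388
r51=110011 pc4: +16 =404
r52=110100 pc3: +8 =412
r53=110101 pc4: +16 =428
r54=110110 pc4: +16 =444
r55=110111 pc5: +32 =476
r56=111000 pc3: +8 =484
r57=111001 pc4: +16 =500
r58=111010 pc4: +16 =516
r59=111011 pc5: +32 =548
r60=111100 pc4: +16 =564
r61=111101 pc5: +32 =596
r62=111110 pc5: +32 =628
r63=111111 pc6: +64 =692
r64=1000000 pc1: +2 =694
r65=1000001 pc2: +4 =698
r66=1000010 pc2: +4 =702
r67=1000011 pc3: +8 =710
r68=1000100 pc2: +4 =714
r69=1000101 pc3: +8 =722
r70=1000110 pc3: +8 =730
r71=1000111 pc4: +16 =746
r72=1001000 pc2: +4 =750
r73=1001001 pc3: +8 =758
r74=1001010 pc3: +8 =766
r75=1001011 pc4: +16 =782
r76=1001100 pc3: +8 =790
r77=1001101 pc4: +16 =806
r78=1001110 pc4: +16 =822

Answer: 822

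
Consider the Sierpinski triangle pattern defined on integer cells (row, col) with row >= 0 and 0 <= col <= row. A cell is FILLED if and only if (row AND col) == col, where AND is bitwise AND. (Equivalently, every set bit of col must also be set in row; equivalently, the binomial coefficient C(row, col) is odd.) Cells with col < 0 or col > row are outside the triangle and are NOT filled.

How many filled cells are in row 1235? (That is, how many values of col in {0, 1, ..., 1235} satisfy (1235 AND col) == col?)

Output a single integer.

Answer: 64

Derivation:
1235 in binary = 10011010011
popcount(1235) = number of 1-bits in 10011010011 = 6
A col c satisfies (1235 AND c) == c iff every set bit of c is also set in 1235; each of the 6 set bits of 1235 can independently be on or off in c.
count = 2^6 = 64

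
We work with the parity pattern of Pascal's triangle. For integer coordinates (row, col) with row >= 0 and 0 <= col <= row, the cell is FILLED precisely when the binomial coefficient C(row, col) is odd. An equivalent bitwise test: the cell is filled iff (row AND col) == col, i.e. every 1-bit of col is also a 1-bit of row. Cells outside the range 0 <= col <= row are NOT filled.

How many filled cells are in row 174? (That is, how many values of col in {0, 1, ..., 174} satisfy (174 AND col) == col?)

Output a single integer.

Answer: 32

Derivation:
174 in binary = 10101110
popcount(174) = number of 1-bits in 10101110 = 5
A col c satisfies (174 AND c) == c iff every set bit of c is also set in 174; each of the 5 set bits of 174 can independently be on or off in c.
count = 2^5 = 32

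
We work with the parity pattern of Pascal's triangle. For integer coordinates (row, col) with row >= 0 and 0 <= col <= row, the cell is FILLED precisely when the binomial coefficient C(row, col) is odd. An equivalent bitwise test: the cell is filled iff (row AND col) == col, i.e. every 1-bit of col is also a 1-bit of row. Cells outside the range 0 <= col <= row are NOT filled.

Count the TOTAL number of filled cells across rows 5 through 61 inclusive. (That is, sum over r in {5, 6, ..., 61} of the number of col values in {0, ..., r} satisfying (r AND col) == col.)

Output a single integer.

Answer: 622

Derivation:
r5=101 pc2: +4 =4
r6=110 pc2: +4 =8
r7=111 pc3: +8 =16
r8=1000 pc1: +2 =18
r9=1001 pc2: +4 =22
r10=1010 pc2: +4 =26
r11=1011 pc3: +8 =34
r12=1100 pc2: +4 =38
r13=1101 pc3: +8 =46
r14=1110 pc3: +8 =54
r15=1111 pc4: +16 =70
r16=10000 pc1: +2 =72
r17=10001 pc2: +4 =76
r18=10010 pc2: +4 =80
r19=10011 pc3: +8 =88
r20=10100 pc2: +4 =92
r21=10101 pc3: +8 =100
r22=10110 pc3: +8 =108
r23=10111 pc4: +16 =124
r24=11000 pc2: +4 =128
r25=11001 pc3: +8 =136
r26=11010 pc3: +8 =144
r27=11011 pc4: +16 =160
r28=11100 pc3: +8 =168
r29=11101 pc4: +16 =184
r30=11110 pc4: +16 =200
r31=11111 pc5: +32 =232
r32=100000 pc1: +2 =234
r33=100001 pc2: +4 =238
r34=100010 pc2: +4 =242
r35=100011 pc3: +8 =250
r36=100100 pc2: +4 =254
r37=100101 pc3: +8 =262
r38=100110 pc3: +8 =270
r39=100111 pc4: +16 =286
r40=101000 pc2: +4 =290
r41=101001 pc3: +8 =298
r42=101010 pc3: +8 =306
r43=101011 pc4: +16 =322
r44=101100 pc3: +8 =330
r45=101101 pc4: +16 =346
r46=101110 pc4: +16 =362
r47=101111 pc5: +32 =394
r48=110000 pc2: +4 =398
r49=110001 pc3: +8 =406
r50=110010 pc3: +8 =414
r51=110011 pc4: +16 =430
r52=110100 pc3: +8 =438
r53=110101 pc4: +16 =454
r54=110110 pc4: +16 =470
r55=110111 pc5: +32 =502
r56=111000 pc3: +8 =510
r57=111001 pc4: +16 =526
r58=111010 pc4: +16 =542
r59=111011 pc5: +32 =574
r60=111100 pc4: +16 =590
r61=111101 pc5: +32 =622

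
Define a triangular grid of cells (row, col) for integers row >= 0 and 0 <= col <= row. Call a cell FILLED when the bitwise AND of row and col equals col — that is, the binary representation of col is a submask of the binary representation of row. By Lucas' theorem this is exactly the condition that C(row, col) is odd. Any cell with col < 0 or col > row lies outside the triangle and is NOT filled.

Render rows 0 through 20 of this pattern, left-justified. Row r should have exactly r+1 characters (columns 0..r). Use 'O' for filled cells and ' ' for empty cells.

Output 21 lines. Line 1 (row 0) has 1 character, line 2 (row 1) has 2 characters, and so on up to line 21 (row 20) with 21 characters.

r0=0: O
r1=1: OO
r2=10: O O
r3=11: OOOO
r4=100: O   O
r5=101: OO  OO
r6=110: O O O O
r7=111: OOOOOOOO
r8=1000: O       O
r9=1001: OO      OO
r10=1010: O O     O O
r11=1011: OOOO    OOOO
r12=1100: O   O   O   O
r13=1101: OO  OO  OO  OO
r14=1110: O O O O O O O O
r15=1111: OOOOOOOOOOOOOOOO
r16=10000: O               O
r17=10001: OO              OO
r18=10010: O O             O O
r19=10011: OOOO            OOOO
r20=10100: O   O           O   O

Answer: O
OO
O O
OOOO
O   O
OO  OO
O O O O
OOOOOOOO
O       O
OO      OO
O O     O O
OOOO    OOOO
O   O   O   O
OO  OO  OO  OO
O O O O O O O O
OOOOOOOOOOOOOOOO
O               O
OO              OO
O O             O O
OOOO            OOOO
O   O           O   O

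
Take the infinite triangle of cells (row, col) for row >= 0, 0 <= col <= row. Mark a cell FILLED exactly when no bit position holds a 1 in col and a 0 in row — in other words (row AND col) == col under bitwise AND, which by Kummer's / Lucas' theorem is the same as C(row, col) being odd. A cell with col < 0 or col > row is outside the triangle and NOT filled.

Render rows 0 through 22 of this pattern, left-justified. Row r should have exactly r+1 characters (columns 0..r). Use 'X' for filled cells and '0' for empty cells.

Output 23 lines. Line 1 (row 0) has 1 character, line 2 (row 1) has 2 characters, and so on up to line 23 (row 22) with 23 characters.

r0=0: X
r1=1: XX
r2=10: X0X
r3=11: XXXX
r4=100: X000X
r5=101: XX00XX
r6=110: X0X0X0X
r7=111: XXXXXXXX
r8=1000: X0000000X
r9=1001: XX000000XX
r10=1010: X0X00000X0X
r11=1011: XXXX0000XXXX
r12=1100: X000X000X000X
r13=1101: XX00XX00XX00XX
r14=1110: X0X0X0X0X0X0X0X
r15=1111: XXXXXXXXXXXXXXXX
r16=10000: X000000000000000X
r17=10001: XX00000000000000XX
r18=10010: X0X0000000000000X0X
r19=10011: XXXX000000000000XXXX
r20=10100: X000X00000000000X000X
r21=10101: XX00XX0000000000XX00XX
r22=10110: X0X0X0X000000000X0X0X0X

Answer: X
XX
X0X
XXXX
X000X
XX00XX
X0X0X0X
XXXXXXXX
X0000000X
XX000000XX
X0X00000X0X
XXXX0000XXXX
X000X000X000X
XX00XX00XX00XX
X0X0X0X0X0X0X0X
XXXXXXXXXXXXXXXX
X000000000000000X
XX00000000000000XX
X0X0000000000000X0X
XXXX000000000000XXXX
X000X00000000000X000X
XX00XX0000000000XX00XX
X0X0X0X000000000X0X0X0X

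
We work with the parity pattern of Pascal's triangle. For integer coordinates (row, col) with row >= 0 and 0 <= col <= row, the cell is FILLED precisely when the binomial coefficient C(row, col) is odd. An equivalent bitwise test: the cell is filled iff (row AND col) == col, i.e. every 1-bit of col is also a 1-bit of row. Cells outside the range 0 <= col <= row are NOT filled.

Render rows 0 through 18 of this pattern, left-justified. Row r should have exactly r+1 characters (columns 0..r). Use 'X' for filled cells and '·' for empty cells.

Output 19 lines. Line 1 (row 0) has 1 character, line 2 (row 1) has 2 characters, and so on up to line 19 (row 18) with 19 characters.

Answer: X
XX
X·X
XXXX
X···X
XX··XX
X·X·X·X
XXXXXXXX
X·······X
XX······XX
X·X·····X·X
XXXX····XXXX
X···X···X···X
XX··XX··XX··XX
X·X·X·X·X·X·X·X
XXXXXXXXXXXXXXXX
X···············X
XX··············XX
X·X·············X·X

Derivation:
r0=0: X
r1=1: XX
r2=10: X·X
r3=11: XXXX
r4=100: X···X
r5=101: XX··XX
r6=110: X·X·X·X
r7=111: XXXXXXXX
r8=1000: X·······X
r9=1001: XX······XX
r10=1010: X·X·····X·X
r11=1011: XXXX····XXXX
r12=1100: X···X···X···X
r13=1101: XX··XX··XX··XX
r14=1110: X·X·X·X·X·X·X·X
r15=1111: XXXXXXXXXXXXXXXX
r16=10000: X···············X
r17=10001: XX··············XX
r18=10010: X·X·············X·X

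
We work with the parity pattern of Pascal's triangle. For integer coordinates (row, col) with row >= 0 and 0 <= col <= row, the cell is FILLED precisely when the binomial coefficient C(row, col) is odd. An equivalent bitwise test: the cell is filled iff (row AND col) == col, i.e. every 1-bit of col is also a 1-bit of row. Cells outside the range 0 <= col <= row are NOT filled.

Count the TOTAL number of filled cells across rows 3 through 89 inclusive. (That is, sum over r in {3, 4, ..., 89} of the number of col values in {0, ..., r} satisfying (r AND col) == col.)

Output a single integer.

r3=11 pc2: +4 =4
r4=100 pc1: +2 =6
r5=101 pc2: +4 =10
r6=110 pc2: +4 =14
r7=111 pc3: +8 =22
r8=1000 pc1: +2 =24
r9=1001 pc2: +4 =28
r10=1010 pc2: +4 =32
r11=1011 pc3: +8 =40
r12=1100 pc2: +4 =44
r13=1101 pc3: +8 =52
r14=1110 pc3: +8 =60
r15=1111 pc4: +16 =76
r16=10000 pc1: +2 =78
r17=10001 pc2: +4 =82
r18=10010 pc2: +4 =86
r19=10011 pc3: +8 =94
r20=10100 pc2: +4 =98
r21=10101 pc3: +8 =106
r22=10110 pc3: +8 =114
r23=10111 pc4: +16 =130
r24=11000 pc2: +4 =134
r25=11001 pc3: +8 =142
r26=11010 pc3: +8 =150
r27=11011 pc4: +16 =166
r28=11100 pc3: +8 =174
r29=11101 pc4: +16 =190
r30=11110 pc4: +16 =206
r31=11111 pc5: +32 =238
r32=100000 pc1: +2 =240
r33=100001 pc2: +4 =244
r34=100010 pc2: +4 =248
r35=100011 pc3: +8 =256
r36=100100 pc2: +4 =260
r37=100101 pc3: +8 =268
r38=100110 pc3: +8 =276
r39=100111 pc4: +16 =292
r40=101000 pc2: +4 =296
r41=101001 pc3: +8 =304
r42=101010 pc3: +8 =312
r43=101011 pc4: +16 =328
r44=101100 pc3: +8 =336
r45=101101 pc4: +16 =352
r46=101110 pc4: +16 =368
r47=101111 pc5: +32 =400
r48=110000 pc2: +4 =404
r49=110001 pc3: +8 =412
r50=110010 pc3: +8 =420
r51=110011 pc4: +16 =436
r52=110100 pc3: +8 =444
r53=110101 pc4: +16 =460
r54=110110 pc4: +16 =476
r55=110111 pc5: +32 =508
r56=111000 pc3: +8 =516
r57=111001 pc4: +16 =532
r58=111010 pc4: +16 =548
r59=111011 pc5: +32 =580
r60=111100 pc4: +16 =596
r61=111101 pc5: +32 =628
r62=111110 pc5: +32 =660
r63=111111 pc6: +64 =724
r64=1000000 pc1: +2 =726
r65=1000001 pc2: +4 =730
r66=1000010 pc2: +4 =734
r67=1000011 pc3: +8 =742
r68=1000100 pc2: +4 =746
r69=1000101 pc3: +8 =754
r70=1000110 pc3: +8 =762
r71=1000111 pc4: +16 =778
r72=1001000 pc2: +4 =782
r73=1001001 pc3: +8 =790
r74=1001010 pc3: +8 =798
r75=1001011 pc4: +16 =814
r76=1001100 pc3: +8 =822
r77=1001101 pc4: +16 =838
r78=1001110 pc4: +16 =854
r79=1001111 pc5: +32 =886
r80=1010000 pc2: +4 =890
r81=1010001 pc3: +8 =898
r82=1010010 pc3: +8 =906
r83=1010011 pc4: +16 =922
r84=1010100 pc3: +8 =930
r85=1010101 pc4: +16 =946
r86=1010110 pc4: +16 =962
r87=1010111 pc5: +32 =994
r88=1011000 pc3: +8 =1002
r89=1011001 pc4: +16 =1018

Answer: 1018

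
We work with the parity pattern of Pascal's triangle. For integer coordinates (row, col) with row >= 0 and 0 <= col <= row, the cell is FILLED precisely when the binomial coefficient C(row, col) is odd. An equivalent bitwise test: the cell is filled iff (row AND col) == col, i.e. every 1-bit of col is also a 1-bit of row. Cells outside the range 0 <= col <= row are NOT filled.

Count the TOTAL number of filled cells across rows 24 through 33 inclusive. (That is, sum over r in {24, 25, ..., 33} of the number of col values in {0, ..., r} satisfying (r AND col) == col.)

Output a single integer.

Answer: 114

Derivation:
r24=11000 pc2: +4 =4
r25=11001 pc3: +8 =12
r26=11010 pc3: +8 =20
r27=11011 pc4: +16 =36
r28=11100 pc3: +8 =44
r29=11101 pc4: +16 =60
r30=11110 pc4: +16 =76
r31=11111 pc5: +32 =108
r32=100000 pc1: +2 =110
r33=100001 pc2: +4 =114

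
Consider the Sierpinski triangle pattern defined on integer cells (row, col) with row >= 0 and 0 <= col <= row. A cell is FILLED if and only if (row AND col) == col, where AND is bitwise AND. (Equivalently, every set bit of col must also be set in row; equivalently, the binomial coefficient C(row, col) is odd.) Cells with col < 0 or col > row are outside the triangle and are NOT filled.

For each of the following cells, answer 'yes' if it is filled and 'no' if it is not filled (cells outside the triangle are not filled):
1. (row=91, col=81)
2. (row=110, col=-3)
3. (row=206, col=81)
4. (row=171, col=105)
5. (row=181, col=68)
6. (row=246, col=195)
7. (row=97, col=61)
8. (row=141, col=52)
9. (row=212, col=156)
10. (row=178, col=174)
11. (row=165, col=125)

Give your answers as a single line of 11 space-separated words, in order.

Answer: yes no no no no no no no no no no

Derivation:
(91,81): row=0b1011011, col=0b1010001, row AND col = 0b1010001 = 81; 81 == 81 -> filled
(110,-3): col outside [0, 110] -> not filled
(206,81): row=0b11001110, col=0b1010001, row AND col = 0b1000000 = 64; 64 != 81 -> empty
(171,105): row=0b10101011, col=0b1101001, row AND col = 0b101001 = 41; 41 != 105 -> empty
(181,68): row=0b10110101, col=0b1000100, row AND col = 0b100 = 4; 4 != 68 -> empty
(246,195): row=0b11110110, col=0b11000011, row AND col = 0b11000010 = 194; 194 != 195 -> empty
(97,61): row=0b1100001, col=0b111101, row AND col = 0b100001 = 33; 33 != 61 -> empty
(141,52): row=0b10001101, col=0b110100, row AND col = 0b100 = 4; 4 != 52 -> empty
(212,156): row=0b11010100, col=0b10011100, row AND col = 0b10010100 = 148; 148 != 156 -> empty
(178,174): row=0b10110010, col=0b10101110, row AND col = 0b10100010 = 162; 162 != 174 -> empty
(165,125): row=0b10100101, col=0b1111101, row AND col = 0b100101 = 37; 37 != 125 -> empty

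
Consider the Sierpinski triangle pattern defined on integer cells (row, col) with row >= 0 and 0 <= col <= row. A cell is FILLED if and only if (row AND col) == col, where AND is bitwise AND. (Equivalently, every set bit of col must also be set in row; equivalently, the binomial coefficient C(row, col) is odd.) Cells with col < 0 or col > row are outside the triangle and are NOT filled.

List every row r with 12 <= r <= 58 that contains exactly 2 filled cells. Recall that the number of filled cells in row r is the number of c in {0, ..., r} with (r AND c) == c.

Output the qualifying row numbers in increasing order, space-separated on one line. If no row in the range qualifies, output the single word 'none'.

Row r has 2^popcount(r) filled cells, so we need popcount(r) = log2(2) = 1.
Scan r = 12..58 and keep those with exactly 1 one-bits:
r=12=1100 popcount=2 -> skip
r=13=1101 popcount=3 -> skip
r=14=1110 popcount=3 -> skip
r=15=1111 popcount=4 -> skip
r=16=10000 popcount=1 -> KEEP
r=17=10001 popcount=2 -> skip
r=18=10010 popcount=2 -> skip
r=19=10011 popcount=3 -> skip
r=20=10100 popcount=2 -> skip
r=21=10101 popcount=3 -> skip
r=22=10110 popcount=3 -> skip
r=23=10111 popcount=4 -> skip
r=24=11000 popcount=2 -> skip
r=25=11001 popcount=3 -> skip
r=26=11010 popcount=3 -> skip
r=27=11011 popcount=4 -> skip
r=28=11100 popcount=3 -> skip
r=29=11101 popcount=4 -> skip
r=30=11110 popcount=4 -> skip
r=31=11111 popcount=5 -> skip
r=32=100000 popcount=1 -> KEEP
r=33=100001 popcount=2 -> skip
r=34=100010 popcount=2 -> skip
r=35=100011 popcount=3 -> skip
r=36=100100 popcount=2 -> skip
r=37=100101 popcount=3 -> skip
r=38=100110 popcount=3 -> skip
r=39=100111 popcount=4 -> skip
r=40=101000 popcount=2 -> skip
r=41=101001 popcount=3 -> skip
r=42=101010 popcount=3 -> skip
r=43=101011 popcount=4 -> skip
r=44=101100 popcount=3 -> skip
r=45=101101 popcount=4 -> skip
r=46=101110 popcount=4 -> skip
r=47=101111 popcount=5 -> skip
r=48=110000 popcount=2 -> skip
r=49=110001 popcount=3 -> skip
r=50=110010 popcount=3 -> skip
r=51=110011 popcount=4 -> skip
r=52=110100 popcount=3 -> skip
r=53=110101 popcount=4 -> skip
r=54=110110 popcount=4 -> skip
r=55=110111 popcount=5 -> skip
r=56=111000 popcount=3 -> skip
r=57=111001 popcount=4 -> skip
r=58=111010 popcount=4 -> skip
Kept rows: 16 32

Answer: 16 32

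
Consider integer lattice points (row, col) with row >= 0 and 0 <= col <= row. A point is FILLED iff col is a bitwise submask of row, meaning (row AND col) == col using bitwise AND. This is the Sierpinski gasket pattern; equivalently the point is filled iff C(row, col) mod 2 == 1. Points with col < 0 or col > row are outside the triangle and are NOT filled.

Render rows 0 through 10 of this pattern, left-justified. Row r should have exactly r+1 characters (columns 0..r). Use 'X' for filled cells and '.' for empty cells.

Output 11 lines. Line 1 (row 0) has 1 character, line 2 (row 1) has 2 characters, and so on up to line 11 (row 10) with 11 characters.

Answer: X
XX
X.X
XXXX
X...X
XX..XX
X.X.X.X
XXXXXXXX
X.......X
XX......XX
X.X.....X.X

Derivation:
r0=0: X
r1=1: XX
r2=10: X.X
r3=11: XXXX
r4=100: X...X
r5=101: XX..XX
r6=110: X.X.X.X
r7=111: XXXXXXXX
r8=1000: X.......X
r9=1001: XX......XX
r10=1010: X.X.....X.X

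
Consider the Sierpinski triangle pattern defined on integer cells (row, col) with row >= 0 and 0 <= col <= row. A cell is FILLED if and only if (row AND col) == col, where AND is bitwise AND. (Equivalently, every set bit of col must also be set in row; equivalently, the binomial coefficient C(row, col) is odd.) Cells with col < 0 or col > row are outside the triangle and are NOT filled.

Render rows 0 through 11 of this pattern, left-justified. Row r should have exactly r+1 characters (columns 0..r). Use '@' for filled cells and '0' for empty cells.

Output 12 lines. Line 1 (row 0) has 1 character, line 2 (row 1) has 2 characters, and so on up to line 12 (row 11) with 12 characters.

Answer: @
@@
@0@
@@@@
@000@
@@00@@
@0@0@0@
@@@@@@@@
@0000000@
@@000000@@
@0@00000@0@
@@@@0000@@@@

Derivation:
r0=0: @
r1=1: @@
r2=10: @0@
r3=11: @@@@
r4=100: @000@
r5=101: @@00@@
r6=110: @0@0@0@
r7=111: @@@@@@@@
r8=1000: @0000000@
r9=1001: @@000000@@
r10=1010: @0@00000@0@
r11=1011: @@@@0000@@@@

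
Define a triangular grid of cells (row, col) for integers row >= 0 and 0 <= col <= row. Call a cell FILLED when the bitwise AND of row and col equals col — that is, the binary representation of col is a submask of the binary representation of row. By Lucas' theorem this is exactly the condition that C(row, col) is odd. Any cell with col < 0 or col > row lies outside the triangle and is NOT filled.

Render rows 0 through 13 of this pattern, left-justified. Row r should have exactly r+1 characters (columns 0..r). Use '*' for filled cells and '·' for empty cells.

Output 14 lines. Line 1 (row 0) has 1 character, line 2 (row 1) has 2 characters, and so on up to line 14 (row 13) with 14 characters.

r0=0: *
r1=1: **
r2=10: *·*
r3=11: ****
r4=100: *···*
r5=101: **··**
r6=110: *·*·*·*
r7=111: ********
r8=1000: *·······*
r9=1001: **······**
r10=1010: *·*·····*·*
r11=1011: ****····****
r12=1100: *···*···*···*
r13=1101: **··**··**··**

Answer: *
**
*·*
****
*···*
**··**
*·*·*·*
********
*·······*
**······**
*·*·····*·*
****····****
*···*···*···*
**··**··**··**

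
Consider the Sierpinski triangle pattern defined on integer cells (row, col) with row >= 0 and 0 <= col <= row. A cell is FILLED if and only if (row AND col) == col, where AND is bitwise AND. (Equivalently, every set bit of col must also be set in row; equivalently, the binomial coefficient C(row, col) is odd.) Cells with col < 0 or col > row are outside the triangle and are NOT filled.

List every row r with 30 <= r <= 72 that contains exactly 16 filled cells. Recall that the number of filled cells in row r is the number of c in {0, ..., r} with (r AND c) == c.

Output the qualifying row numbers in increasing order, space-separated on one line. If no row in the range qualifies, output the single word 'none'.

Answer: 30 39 43 45 46 51 53 54 57 58 60 71

Derivation:
Row r has 2^popcount(r) filled cells, so we need popcount(r) = log2(16) = 4.
Scan r = 30..72 and keep those with exactly 4 one-bits:
r=30=11110 popcount=4 -> KEEP
r=31=11111 popcount=5 -> skip
r=32=100000 popcount=1 -> skip
r=33=100001 popcount=2 -> skip
r=34=100010 popcount=2 -> skip
r=35=100011 popcount=3 -> skip
r=36=100100 popcount=2 -> skip
r=37=100101 popcount=3 -> skip
r=38=100110 popcount=3 -> skip
r=39=100111 popcount=4 -> KEEP
r=40=101000 popcount=2 -> skip
r=41=101001 popcount=3 -> skip
r=42=101010 popcount=3 -> skip
r=43=101011 popcount=4 -> KEEP
r=44=101100 popcount=3 -> skip
r=45=101101 popcount=4 -> KEEP
r=46=101110 popcount=4 -> KEEP
r=47=101111 popcount=5 -> skip
r=48=110000 popcount=2 -> skip
r=49=110001 popcount=3 -> skip
r=50=110010 popcount=3 -> skip
r=51=110011 popcount=4 -> KEEP
r=52=110100 popcount=3 -> skip
r=53=110101 popcount=4 -> KEEP
r=54=110110 popcount=4 -> KEEP
r=55=110111 popcount=5 -> skip
r=56=111000 popcount=3 -> skip
r=57=111001 popcount=4 -> KEEP
r=58=111010 popcount=4 -> KEEP
r=59=111011 popcount=5 -> skip
r=60=111100 popcount=4 -> KEEP
r=61=111101 popcount=5 -> skip
r=62=111110 popcount=5 -> skip
r=63=111111 popcount=6 -> skip
r=64=1000000 popcount=1 -> skip
r=65=1000001 popcount=2 -> skip
r=66=1000010 popcount=2 -> skip
r=67=1000011 popcount=3 -> skip
r=68=1000100 popcount=2 -> skip
r=69=1000101 popcount=3 -> skip
r=70=1000110 popcount=3 -> skip
r=71=1000111 popcount=4 -> KEEP
r=72=1001000 popcount=2 -> skip
Kept rows: 30 39 43 45 46 51 53 54 57 58 60 71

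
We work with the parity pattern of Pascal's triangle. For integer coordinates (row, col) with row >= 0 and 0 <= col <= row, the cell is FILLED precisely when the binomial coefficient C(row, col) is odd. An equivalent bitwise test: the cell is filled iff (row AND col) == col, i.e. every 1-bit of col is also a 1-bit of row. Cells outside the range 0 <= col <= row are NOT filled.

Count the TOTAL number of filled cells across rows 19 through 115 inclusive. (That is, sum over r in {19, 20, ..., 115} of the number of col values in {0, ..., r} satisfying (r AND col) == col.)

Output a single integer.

Answer: 1520

Derivation:
r19=10011 pc3: +8 =8
r20=10100 pc2: +4 =12
r21=10101 pc3: +8 =20
r22=10110 pc3: +8 =28
r23=10111 pc4: +16 =44
r24=11000 pc2: +4 =48
r25=11001 pc3: +8 =56
r26=11010 pc3: +8 =64
r27=11011 pc4: +16 =80
r28=11100 pc3: +8 =88
r29=11101 pc4: +16 =104
r30=11110 pc4: +16 =120
r31=11111 pc5: +32 =152
r32=100000 pc1: +2 =154
r33=100001 pc2: +4 =158
r34=100010 pc2: +4 =162
r35=100011 pc3: +8 =170
r36=100100 pc2: +4 =174
r37=100101 pc3: +8 =182
r38=100110 pc3: +8 =190
r39=100111 pc4: +16 =206
r40=101000 pc2: +4 =210
r41=101001 pc3: +8 =218
r42=101010 pc3: +8 =226
r43=101011 pc4: +16 =242
r44=101100 pc3: +8 =250
r45=101101 pc4: +16 =266
r46=101110 pc4: +16 =282
r47=101111 pc5: +32 =314
r48=110000 pc2: +4 =318
r49=110001 pc3: +8 =326
r50=110010 pc3: +8 =334
r51=110011 pc4: +16 =350
r52=110100 pc3: +8 =358
r53=110101 pc4: +16 =374
r54=110110 pc4: +16 =390
r55=110111 pc5: +32 =422
r56=111000 pc3: +8 =430
r57=111001 pc4: +16 =446
r58=111010 pc4: +16 =462
r59=111011 pc5: +32 =494
r60=111100 pc4: +16 =510
r61=111101 pc5: +32 =542
r62=111110 pc5: +32 =574
r63=111111 pc6: +64 =638
r64=1000000 pc1: +2 =640
r65=1000001 pc2: +4 =644
r66=1000010 pc2: +4 =648
r67=1000011 pc3: +8 =656
r68=1000100 pc2: +4 =660
r69=1000101 pc3: +8 =668
r70=1000110 pc3: +8 =676
r71=1000111 pc4: +16 =692
r72=1001000 pc2: +4 =696
r73=1001001 pc3: +8 =704
r74=1001010 pc3: +8 =712
r75=1001011 pc4: +16 =728
r76=1001100 pc3: +8 =736
r77=1001101 pc4: +16 =752
r78=1001110 pc4: +16 =768
r79=1001111 pc5: +32 =800
r80=1010000 pc2: +4 =804
r81=1010001 pc3: +8 =812
r82=1010010 pc3: +8 =820
r83=1010011 pc4: +16 =836
r84=1010100 pc3: +8 =844
r85=1010101 pc4: +16 =860
r86=1010110 pc4: +16 =876
r87=1010111 pc5: +32 =908
r88=1011000 pc3: +8 =916
r89=1011001 pc4: +16 =932
r90=1011010 pc4: +16 =948
r91=1011011 pc5: +32 =980
r92=1011100 pc4: +16 =996
r93=1011101 pc5: +32 =1028
r94=1011110 pc5: +32 =1060
r95=1011111 pc6: +64 =1124
r96=1100000 pc2: +4 =1128
r97=1100001 pc3: +8 =1136
r98=1100010 pc3: +8 =1144
r99=1100011 pc4: +16 =1160
r100=1100100 pc3: +8 =1168
r101=1100101 pc4: +16 =1184
r102=1100110 pc4: +16 =1200
r103=1100111 pc5: +32 =1232
r104=1101000 pc3: +8 =1240
r105=1101001 pc4: +16 =1256
r106=1101010 pc4: +16 =1272
r107=1101011 pc5: +32 =1304
r108=1101100 pc4: +16 =1320
r109=1101101 pc5: +32 =1352
r110=1101110 pc5: +32 =1384
r111=1101111 pc6: +64 =1448
r112=1110000 pc3: +8 =1456
r113=1110001 pc4: +16 =1472
r114=1110010 pc4: +16 =1488
r115=1110011 pc5: +32 =1520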